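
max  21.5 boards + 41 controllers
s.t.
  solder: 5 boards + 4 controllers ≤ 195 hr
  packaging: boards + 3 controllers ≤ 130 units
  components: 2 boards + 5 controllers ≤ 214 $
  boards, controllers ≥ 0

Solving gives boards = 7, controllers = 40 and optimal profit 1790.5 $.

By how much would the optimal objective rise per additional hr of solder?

Check each constraint at x*: solder 195/195 (tight); packaging 127/130 (slack 3); components 214/214 (tight).
By complementary slackness, y = 0 for the non-binding constraint.
The binding rows give the dual system: 5·y_solder + 2·y_components = 21.5 and 4·y_solder + 5·y_components = 41.
This yields shadow prices y_solder = 1.5, y_components = 7.
Shadow price of solder = 1.5.

1.5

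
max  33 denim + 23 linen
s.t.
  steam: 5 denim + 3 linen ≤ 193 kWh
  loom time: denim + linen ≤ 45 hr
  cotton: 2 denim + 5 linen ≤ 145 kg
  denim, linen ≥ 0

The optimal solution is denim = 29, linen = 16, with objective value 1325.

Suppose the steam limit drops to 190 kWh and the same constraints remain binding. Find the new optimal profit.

At the optimum: steam uses 193 of 193 (binding); loom time uses 45 of 45 (binding); cotton uses 138 of 145 (slack = 7).
Slack constraints have shadow price 0 (complementary slackness).
The binding rows give the dual system: 5·y_steam + 1·y_loom time = 33 and 3·y_steam + 1·y_loom time = 23.
→ y_steam = 5 and y_loom time = 8.
Δz = y_steam·Δb = 5 × (-3) = -15, so new z* = 1325 − 15 = 1310.

1310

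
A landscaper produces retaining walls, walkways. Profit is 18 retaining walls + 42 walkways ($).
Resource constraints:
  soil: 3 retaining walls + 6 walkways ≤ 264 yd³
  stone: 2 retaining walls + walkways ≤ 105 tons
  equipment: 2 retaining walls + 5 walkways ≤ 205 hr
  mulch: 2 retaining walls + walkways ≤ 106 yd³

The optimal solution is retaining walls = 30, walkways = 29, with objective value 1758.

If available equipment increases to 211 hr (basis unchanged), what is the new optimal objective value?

Binding: soil and equipment. Non-binding: stone (16 unused), mulch (17 unused).
Since stone, mulch are not tight, their duals are 0.
Dual feasibility on the basic columns requires 3·y_soil + 2·y_equipment = 18, 6·y_soil + 5·y_equipment = 42.
Solving: y_soil = 2, y_equipment = 6.
Δz = y_equipment·Δb = 6 × (6) = 36, so new z* = 1758 + 36 = 1794.

1794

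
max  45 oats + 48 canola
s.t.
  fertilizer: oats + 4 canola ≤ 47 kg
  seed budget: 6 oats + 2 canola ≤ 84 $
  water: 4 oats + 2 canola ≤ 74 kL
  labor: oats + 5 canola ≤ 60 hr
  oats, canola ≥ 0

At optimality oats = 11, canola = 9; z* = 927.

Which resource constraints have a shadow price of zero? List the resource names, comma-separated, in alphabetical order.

labor, water

fertilizer: 47/47 (binding)
seed budget: 84/84 (binding)
water: 62/74 (slack 12)
labor: 56/60 (slack 4)
By complementary slackness, a constraint with positive slack has shadow price 0 → labor, water.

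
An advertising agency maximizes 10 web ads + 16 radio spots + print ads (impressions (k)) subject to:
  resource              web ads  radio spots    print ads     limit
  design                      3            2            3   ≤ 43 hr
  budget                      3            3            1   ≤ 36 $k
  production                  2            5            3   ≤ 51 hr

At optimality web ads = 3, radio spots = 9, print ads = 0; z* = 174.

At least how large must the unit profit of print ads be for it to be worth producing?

Check each constraint at x*: design 27/43 (slack 16); budget 36/36 (tight); production 51/51 (tight).
Slack constraints have shadow price 0 (complementary slackness).
From A_Bᵀ y = c: 3·y_budget + 2·y_production = 10; 3·y_budget + 5·y_production = 16.
This yields shadow prices y_budget = 2, y_production = 2.
print ads enters the basis when its profit ≥ yᵀa₃ = 2·1 + 2·3 = 8.

8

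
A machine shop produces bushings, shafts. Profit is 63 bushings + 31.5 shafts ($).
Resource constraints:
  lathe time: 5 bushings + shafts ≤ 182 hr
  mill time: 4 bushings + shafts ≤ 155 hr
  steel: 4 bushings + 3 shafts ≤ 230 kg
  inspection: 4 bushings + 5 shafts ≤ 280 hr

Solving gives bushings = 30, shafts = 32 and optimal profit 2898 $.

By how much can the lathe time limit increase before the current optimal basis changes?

3.9375

Binding constraints: lathe time, inspection. The basis is B = [[5,1],[4,5]] with det 21.
Per unit increase in lathe time, x* moves by d = (0.2381, -0.1905).
The basis stays optimal until mill time becomes binding; allowable increase = 3.9375 hr.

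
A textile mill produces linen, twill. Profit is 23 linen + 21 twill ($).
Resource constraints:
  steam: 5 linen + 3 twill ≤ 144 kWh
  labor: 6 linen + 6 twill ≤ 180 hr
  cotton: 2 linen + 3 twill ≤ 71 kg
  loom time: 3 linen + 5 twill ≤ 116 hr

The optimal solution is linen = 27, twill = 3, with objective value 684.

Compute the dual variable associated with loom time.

At the optimum: steam uses 144 of 144 (binding); labor uses 180 of 180 (binding); cotton uses 63 of 71 (slack = 8); loom time uses 96 of 116 (slack = 20).
Since cotton, loom time are not tight, their duals are 0.
Dual feasibility on the basic columns requires 5·y_steam + 6·y_labor = 23, 3·y_steam + 6·y_labor = 21.
Solving: y_steam = 1, y_labor = 3.
Shadow price of loom time = 0.

0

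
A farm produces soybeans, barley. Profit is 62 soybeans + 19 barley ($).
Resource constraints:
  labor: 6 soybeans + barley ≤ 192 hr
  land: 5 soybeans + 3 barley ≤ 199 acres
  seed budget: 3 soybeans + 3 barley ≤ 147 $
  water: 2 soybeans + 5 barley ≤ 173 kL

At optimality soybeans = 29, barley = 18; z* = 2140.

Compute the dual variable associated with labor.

At the optimum: labor uses 192 of 192 (binding); land uses 199 of 199 (binding); seed budget uses 141 of 147 (slack = 6); water uses 148 of 173 (slack = 25).
By complementary slackness, y = 0 for the non-binding constraints.
From A_Bᵀ y = c: 6·y_labor + 5·y_land = 62; 1·y_labor + 3·y_land = 19.
This yields shadow prices y_labor = 7, y_land = 4.
Shadow price of labor = 7.

7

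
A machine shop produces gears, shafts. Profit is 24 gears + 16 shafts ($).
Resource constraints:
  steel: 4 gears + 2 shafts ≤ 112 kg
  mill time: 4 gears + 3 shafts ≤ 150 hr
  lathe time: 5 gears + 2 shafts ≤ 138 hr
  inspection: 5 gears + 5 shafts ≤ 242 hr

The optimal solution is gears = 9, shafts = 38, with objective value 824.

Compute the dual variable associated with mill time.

4

Binding: steel and mill time. Non-binding: lathe time (17 unused), inspection (7 unused).
Slack constraints have shadow price 0 (complementary slackness).
Dual feasibility on the basic columns requires 4·y_steel + 4·y_mill time = 24, 2·y_steel + 3·y_mill time = 16.
→ y_steel = 2 and y_mill time = 4.
Shadow price of mill time = 4.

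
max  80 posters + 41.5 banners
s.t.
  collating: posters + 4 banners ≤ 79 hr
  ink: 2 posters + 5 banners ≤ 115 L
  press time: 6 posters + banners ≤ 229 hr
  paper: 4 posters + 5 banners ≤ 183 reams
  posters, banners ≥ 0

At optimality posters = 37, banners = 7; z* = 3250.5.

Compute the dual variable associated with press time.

9

Check each constraint at x*: collating 65/79 (slack 14); ink 109/115 (slack 6); press time 229/229 (tight); paper 183/183 (tight).
Slack constraints have shadow price 0 (complementary slackness).
The binding rows give the dual system: 6·y_press time + 4·y_paper = 80 and 1·y_press time + 5·y_paper = 41.5.
Solving: y_press time = 9, y_paper = 6.5.
Shadow price of press time = 9.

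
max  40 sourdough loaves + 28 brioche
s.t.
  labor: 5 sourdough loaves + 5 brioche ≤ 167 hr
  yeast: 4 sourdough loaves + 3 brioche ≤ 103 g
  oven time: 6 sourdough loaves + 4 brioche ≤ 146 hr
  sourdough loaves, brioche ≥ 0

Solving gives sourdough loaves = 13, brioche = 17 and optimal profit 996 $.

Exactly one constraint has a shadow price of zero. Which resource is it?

labor

labor: 150/167 (slack 17)
yeast: 103/103 (binding)
oven time: 146/146 (binding)
By complementary slackness, a constraint with positive slack has shadow price 0 → labor.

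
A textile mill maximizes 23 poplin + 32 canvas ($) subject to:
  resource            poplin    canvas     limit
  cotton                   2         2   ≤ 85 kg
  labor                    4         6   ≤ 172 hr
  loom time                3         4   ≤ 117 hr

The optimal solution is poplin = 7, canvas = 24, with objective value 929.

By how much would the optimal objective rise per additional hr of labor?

Binding: labor and loom time. Non-binding: cotton (23 unused).
Since cotton is not tight, its dual is 0.
The binding rows give the dual system: 4·y_labor + 3·y_loom time = 23 and 6·y_labor + 4·y_loom time = 32.
Solving: y_labor = 2, y_loom time = 5.
Shadow price of labor = 2.

2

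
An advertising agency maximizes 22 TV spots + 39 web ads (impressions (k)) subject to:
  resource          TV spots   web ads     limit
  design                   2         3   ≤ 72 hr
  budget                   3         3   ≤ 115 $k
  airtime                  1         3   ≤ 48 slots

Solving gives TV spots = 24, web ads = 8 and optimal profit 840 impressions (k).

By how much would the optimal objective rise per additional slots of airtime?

4

Binding: design and airtime. Non-binding: budget (19 unused).
By complementary slackness, y = 0 for the non-binding constraint.
Dual feasibility on the basic columns requires 2·y_design + 1·y_airtime = 22, 3·y_design + 3·y_airtime = 39.
Solving: y_design = 9, y_airtime = 4.
Shadow price of airtime = 4.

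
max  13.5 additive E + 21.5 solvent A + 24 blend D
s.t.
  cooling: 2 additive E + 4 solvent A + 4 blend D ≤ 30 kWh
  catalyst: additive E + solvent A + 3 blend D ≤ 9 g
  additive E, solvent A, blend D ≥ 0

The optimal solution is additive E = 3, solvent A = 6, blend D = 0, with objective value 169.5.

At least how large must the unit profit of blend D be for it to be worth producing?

Both cooling and catalyst are binding at x*.
From A_Bᵀ y = c: 2·y_cooling + 1·y_catalyst = 13.5; 4·y_cooling + 1·y_catalyst = 21.5.
This yields shadow prices y_cooling = 4, y_catalyst = 5.5.
blend D enters the basis when its profit ≥ yᵀa₃ = 4·4 + 5.5·3 = 32.5.

32.5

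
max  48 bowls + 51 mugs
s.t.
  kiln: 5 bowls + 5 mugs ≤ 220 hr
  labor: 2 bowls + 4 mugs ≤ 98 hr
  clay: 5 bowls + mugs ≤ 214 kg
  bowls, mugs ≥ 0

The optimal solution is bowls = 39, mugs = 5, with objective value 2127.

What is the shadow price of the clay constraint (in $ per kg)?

Binding: kiln and labor. Non-binding: clay (14 unused).
By complementary slackness, y = 0 for the non-binding constraint.
Dual feasibility on the basic columns requires 5·y_kiln + 2·y_labor = 48, 5·y_kiln + 4·y_labor = 51.
Solving: y_kiln = 9, y_labor = 1.5.
Shadow price of clay = 0.

0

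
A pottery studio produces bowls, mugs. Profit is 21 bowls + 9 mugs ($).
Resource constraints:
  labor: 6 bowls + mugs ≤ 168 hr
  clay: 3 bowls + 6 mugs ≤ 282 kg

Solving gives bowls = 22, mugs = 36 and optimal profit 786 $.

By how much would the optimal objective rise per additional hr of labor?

3

At the optimum: labor uses 168 of 168 (binding); clay uses 282 of 282 (binding).
From A_Bᵀ y = c: 6·y_labor + 3·y_clay = 21; 1·y_labor + 6·y_clay = 9.
→ y_labor = 3 and y_clay = 1.
Shadow price of labor = 3.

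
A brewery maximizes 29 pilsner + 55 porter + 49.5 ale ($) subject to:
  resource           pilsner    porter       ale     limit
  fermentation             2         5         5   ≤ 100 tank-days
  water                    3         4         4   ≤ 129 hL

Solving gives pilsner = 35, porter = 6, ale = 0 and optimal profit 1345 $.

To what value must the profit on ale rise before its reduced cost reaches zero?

55

Both fermentation and water are binding at x*.
Dual feasibility on the basic columns requires 2·y_fermentation + 3·y_water = 29, 5·y_fermentation + 4·y_water = 55.
This yields shadow prices y_fermentation = 7, y_water = 5.
ale enters the basis when its profit ≥ yᵀa₃ = 7·5 + 5·4 = 55.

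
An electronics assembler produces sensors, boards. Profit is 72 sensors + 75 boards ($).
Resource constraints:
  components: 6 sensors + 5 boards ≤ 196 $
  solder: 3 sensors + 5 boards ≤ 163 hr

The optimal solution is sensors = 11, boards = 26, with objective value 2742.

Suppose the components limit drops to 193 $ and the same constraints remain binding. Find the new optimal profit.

2715

Check each constraint at x*: components 196/196 (tight); solder 163/163 (tight).
From A_Bᵀ y = c: 6·y_components + 3·y_solder = 72; 5·y_components + 5·y_solder = 75.
Solving: y_components = 9, y_solder = 6.
Δz = y_components·Δb = 9 × (-3) = -27, so new z* = 2742 − 27 = 2715.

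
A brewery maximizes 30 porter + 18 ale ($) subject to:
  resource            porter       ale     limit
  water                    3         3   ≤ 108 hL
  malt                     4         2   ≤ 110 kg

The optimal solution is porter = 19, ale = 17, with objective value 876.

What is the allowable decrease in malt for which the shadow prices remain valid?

38

Binding constraints: water, malt. The basis is B = [[3,3],[4,2]] with det -6.
Per unit decrease in malt, x* moves by d = (-0.5, 0.5).
The basis stays optimal until porter reaches 0; allowable decrease = 38 kg.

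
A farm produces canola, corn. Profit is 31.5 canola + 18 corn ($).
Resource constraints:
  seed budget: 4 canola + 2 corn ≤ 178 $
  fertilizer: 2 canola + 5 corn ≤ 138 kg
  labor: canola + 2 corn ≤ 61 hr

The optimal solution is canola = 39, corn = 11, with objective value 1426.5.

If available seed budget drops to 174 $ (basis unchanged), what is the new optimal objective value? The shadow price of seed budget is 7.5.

Δb = -4, so new z* = 1426.5 + (7.5)·(-4) = 1426.5 − 30 = 1396.5.

1396.5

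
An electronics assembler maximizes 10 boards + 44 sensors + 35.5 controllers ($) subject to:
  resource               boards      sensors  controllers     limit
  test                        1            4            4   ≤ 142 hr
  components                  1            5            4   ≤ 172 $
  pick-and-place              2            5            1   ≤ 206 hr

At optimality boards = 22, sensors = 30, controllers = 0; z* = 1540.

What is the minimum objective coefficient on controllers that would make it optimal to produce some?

40

Binding: test and components. Non-binding: pick-and-place (12 unused).
Since pick-and-place is not tight, its dual is 0.
Dual feasibility on the basic columns requires 1·y_test + 1·y_components = 10, 4·y_test + 5·y_components = 44.
This yields shadow prices y_test = 6, y_components = 4.
controllers enters the basis when its profit ≥ yᵀa₃ = 6·4 + 4·4 = 40.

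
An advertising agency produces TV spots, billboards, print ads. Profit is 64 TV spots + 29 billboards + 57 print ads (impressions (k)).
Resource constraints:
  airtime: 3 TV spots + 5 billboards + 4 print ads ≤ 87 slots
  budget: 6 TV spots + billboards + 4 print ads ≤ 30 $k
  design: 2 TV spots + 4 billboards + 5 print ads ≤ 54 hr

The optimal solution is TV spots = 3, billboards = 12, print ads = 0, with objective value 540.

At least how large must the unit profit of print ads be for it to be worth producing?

61

At the optimum: airtime uses 69 of 87 (slack = 18); budget uses 30 of 30 (binding); design uses 54 of 54 (binding).
Since airtime is not tight, its dual is 0.
Dual feasibility on the basic columns requires 6·y_budget + 2·y_design = 64, 1·y_budget + 4·y_design = 29.
→ y_budget = 9 and y_design = 5.
print ads enters the basis when its profit ≥ yᵀa₃ = 9·4 + 5·5 = 61.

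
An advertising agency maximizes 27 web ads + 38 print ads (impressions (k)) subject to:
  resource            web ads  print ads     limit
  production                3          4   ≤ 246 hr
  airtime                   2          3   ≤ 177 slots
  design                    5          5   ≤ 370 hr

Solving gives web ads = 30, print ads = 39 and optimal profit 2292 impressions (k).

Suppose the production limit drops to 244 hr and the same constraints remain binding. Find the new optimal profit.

At the optimum: production uses 246 of 246 (binding); airtime uses 177 of 177 (binding); design uses 345 of 370 (slack = 25).
By complementary slackness, y = 0 for the non-binding constraint.
The binding rows give the dual system: 3·y_production + 2·y_airtime = 27 and 4·y_production + 3·y_airtime = 38.
This yields shadow prices y_production = 5, y_airtime = 6.
Δz = y_production·Δb = 5 × (-2) = -10, so new z* = 2292 − 10 = 2282.

2282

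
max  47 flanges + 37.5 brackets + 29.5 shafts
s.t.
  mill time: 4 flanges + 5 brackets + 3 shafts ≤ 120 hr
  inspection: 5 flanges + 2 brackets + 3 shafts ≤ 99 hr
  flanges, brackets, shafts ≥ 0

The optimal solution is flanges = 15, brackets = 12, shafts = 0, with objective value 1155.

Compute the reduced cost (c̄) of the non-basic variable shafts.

-2

Check each constraint at x*: mill time 120/120 (tight); inspection 99/99 (tight).
From A_Bᵀ y = c: 4·y_mill time + 5·y_inspection = 47; 5·y_mill time + 2·y_inspection = 37.5.
→ y_mill time = 5.5 and y_inspection = 5.
Reduced cost of shafts: c₃ − yᵀa₃ = 29.5 − (5.5·3 + 5·3) = 29.5 − 31.5 = -2.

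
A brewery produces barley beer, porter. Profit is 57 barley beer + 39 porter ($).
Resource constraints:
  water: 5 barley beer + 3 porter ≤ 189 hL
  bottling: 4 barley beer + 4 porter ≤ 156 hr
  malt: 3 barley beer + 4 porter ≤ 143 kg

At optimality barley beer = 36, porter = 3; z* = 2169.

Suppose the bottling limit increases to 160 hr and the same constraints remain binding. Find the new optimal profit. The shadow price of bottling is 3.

Δb = 4, so new z* = 2169 + (3)·(4) = 2169 + 12 = 2181.

2181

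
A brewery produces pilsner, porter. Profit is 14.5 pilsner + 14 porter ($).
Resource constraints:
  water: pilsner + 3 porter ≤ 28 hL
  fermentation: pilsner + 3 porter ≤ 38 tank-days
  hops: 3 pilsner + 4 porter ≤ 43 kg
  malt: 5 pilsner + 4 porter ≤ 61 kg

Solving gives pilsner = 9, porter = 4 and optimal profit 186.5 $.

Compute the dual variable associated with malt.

Binding: hops and malt. Non-binding: water (7 unused), fermentation (17 unused).
Since water, fermentation are not tight, their duals are 0.
From A_Bᵀ y = c: 3·y_hops + 5·y_malt = 14.5; 4·y_hops + 4·y_malt = 14.
This yields shadow prices y_hops = 1.5, y_malt = 2.
Shadow price of malt = 2.

2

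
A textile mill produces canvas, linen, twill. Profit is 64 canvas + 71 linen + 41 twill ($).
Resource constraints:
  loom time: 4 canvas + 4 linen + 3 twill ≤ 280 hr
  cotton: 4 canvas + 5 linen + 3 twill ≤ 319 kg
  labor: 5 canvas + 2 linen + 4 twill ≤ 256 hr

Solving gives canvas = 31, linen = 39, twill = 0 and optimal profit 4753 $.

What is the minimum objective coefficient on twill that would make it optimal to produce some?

Check each constraint at x*: loom time 280/280 (tight); cotton 319/319 (tight); labor 233/256 (slack 23).
Slack constraints have shadow price 0 (complementary slackness).
Dual feasibility on the basic columns requires 4·y_loom time + 4·y_cotton = 64, 4·y_loom time + 5·y_cotton = 71.
This yields shadow prices y_loom time = 9, y_cotton = 7.
twill enters the basis when its profit ≥ yᵀa₃ = 9·3 + 7·3 = 48.

48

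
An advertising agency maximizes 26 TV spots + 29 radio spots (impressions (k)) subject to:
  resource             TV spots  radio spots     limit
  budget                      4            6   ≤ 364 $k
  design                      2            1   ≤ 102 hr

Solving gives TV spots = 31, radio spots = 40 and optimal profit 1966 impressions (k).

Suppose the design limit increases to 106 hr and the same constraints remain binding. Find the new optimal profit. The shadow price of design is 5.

Δb = 4, so new z* = 1966 + (5)·(4) = 1966 + 20 = 1986.

1986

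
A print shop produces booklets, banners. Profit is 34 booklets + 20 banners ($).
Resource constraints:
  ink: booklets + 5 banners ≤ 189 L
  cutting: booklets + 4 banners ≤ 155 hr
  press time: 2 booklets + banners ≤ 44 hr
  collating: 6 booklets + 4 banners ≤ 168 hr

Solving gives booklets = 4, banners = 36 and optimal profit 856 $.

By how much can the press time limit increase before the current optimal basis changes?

Binding constraints: press time, collating. The basis is B = [[2,1],[6,4]] with det 2.
Per unit increase in press time, x* moves by d = (2, -3).
The basis stays optimal until banners reaches 0; allowable increase = 12 hr.

12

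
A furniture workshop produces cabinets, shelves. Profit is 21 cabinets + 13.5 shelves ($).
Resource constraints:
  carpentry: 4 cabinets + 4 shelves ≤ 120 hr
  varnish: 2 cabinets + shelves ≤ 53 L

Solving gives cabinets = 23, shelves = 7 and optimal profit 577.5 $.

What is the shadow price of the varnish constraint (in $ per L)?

7.5

At the optimum: carpentry uses 120 of 120 (binding); varnish uses 53 of 53 (binding).
Dual feasibility on the basic columns requires 4·y_carpentry + 2·y_varnish = 21, 4·y_carpentry + 1·y_varnish = 13.5.
Solving: y_carpentry = 1.5, y_varnish = 7.5.
Shadow price of varnish = 7.5.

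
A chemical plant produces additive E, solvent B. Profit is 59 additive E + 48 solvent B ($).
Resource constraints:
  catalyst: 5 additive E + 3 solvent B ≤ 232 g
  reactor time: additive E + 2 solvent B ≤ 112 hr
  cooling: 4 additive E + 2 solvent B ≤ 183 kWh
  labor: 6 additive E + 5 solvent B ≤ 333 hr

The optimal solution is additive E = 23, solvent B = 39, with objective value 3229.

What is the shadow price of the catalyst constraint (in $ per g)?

1

At the optimum: catalyst uses 232 of 232 (binding); reactor time uses 101 of 112 (slack = 11); cooling uses 170 of 183 (slack = 13); labor uses 333 of 333 (binding).
Since reactor time, cooling are not tight, their duals are 0.
From A_Bᵀ y = c: 5·y_catalyst + 6·y_labor = 59; 3·y_catalyst + 5·y_labor = 48.
This yields shadow prices y_catalyst = 1, y_labor = 9.
Shadow price of catalyst = 1.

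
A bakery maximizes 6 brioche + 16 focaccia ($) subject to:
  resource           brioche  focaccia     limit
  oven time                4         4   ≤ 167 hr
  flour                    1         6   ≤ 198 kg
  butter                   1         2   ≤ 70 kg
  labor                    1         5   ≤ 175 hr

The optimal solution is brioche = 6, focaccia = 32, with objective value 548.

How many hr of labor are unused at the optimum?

9

labor used = 1·6 + 5·32 = 166; slack = 175 − 166 = 9.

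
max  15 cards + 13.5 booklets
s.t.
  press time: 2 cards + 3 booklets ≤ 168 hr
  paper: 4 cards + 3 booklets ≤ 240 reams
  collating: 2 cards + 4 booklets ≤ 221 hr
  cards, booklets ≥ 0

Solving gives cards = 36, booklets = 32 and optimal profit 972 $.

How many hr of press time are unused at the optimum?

0

press time used = 2·36 + 3·32 = 168; slack = 168 − 168 = 0.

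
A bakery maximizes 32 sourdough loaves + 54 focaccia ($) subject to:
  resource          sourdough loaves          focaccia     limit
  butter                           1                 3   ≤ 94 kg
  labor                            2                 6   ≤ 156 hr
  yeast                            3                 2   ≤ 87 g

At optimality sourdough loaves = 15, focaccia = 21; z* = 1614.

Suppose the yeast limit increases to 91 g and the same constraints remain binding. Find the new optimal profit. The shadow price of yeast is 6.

Δb = 4, so new z* = 1614 + (6)·(4) = 1614 + 24 = 1638.

1638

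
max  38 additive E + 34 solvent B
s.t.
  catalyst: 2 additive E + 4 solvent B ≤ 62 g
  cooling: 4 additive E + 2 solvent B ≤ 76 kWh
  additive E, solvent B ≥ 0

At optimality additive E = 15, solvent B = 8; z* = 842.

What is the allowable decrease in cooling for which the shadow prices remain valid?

45

Binding constraints: catalyst, cooling. The basis is B = [[2,4],[4,2]] with det -12.
Per unit decrease in cooling, x* moves by d = (-0.3333, 0.1667).
The basis stays optimal until additive E reaches 0; allowable decrease = 45 kWh.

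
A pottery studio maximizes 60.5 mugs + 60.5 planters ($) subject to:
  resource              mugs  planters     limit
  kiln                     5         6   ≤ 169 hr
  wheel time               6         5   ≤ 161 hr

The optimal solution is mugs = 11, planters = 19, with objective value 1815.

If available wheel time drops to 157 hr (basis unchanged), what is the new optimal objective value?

Both kiln and wheel time are binding at x*.
The binding rows give the dual system: 5·y_kiln + 6·y_wheel time = 60.5 and 6·y_kiln + 5·y_wheel time = 60.5.
This yields shadow prices y_kiln = 5.5, y_wheel time = 5.5.
Δz = y_wheel time·Δb = 5.5 × (-4) = -22, so new z* = 1815 − 22 = 1793.

1793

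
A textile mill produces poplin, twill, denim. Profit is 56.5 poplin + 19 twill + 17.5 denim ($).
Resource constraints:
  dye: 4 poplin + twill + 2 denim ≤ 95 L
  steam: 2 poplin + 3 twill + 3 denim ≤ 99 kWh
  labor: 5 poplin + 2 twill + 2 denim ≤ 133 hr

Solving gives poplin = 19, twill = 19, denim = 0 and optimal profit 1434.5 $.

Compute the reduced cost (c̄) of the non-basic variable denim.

-7.5

At the optimum: dye uses 95 of 95 (binding); steam uses 95 of 99 (slack = 4); labor uses 133 of 133 (binding).
Slack constraints have shadow price 0 (complementary slackness).
Dual feasibility on the basic columns requires 4·y_dye + 5·y_labor = 56.5, 1·y_dye + 2·y_labor = 19.
→ y_dye = 6 and y_labor = 6.5.
Reduced cost of denim: c₃ − yᵀa₃ = 17.5 − (6·2 + 6.5·2) = 17.5 − 25 = -7.5.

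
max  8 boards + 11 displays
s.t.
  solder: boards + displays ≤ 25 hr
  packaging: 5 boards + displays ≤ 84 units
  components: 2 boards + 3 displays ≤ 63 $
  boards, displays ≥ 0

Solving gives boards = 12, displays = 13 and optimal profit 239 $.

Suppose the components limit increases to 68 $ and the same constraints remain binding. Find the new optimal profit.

Binding: solder and components. Non-binding: packaging (11 unused).
Since packaging is not tight, its dual is 0.
The binding rows give the dual system: 1·y_solder + 2·y_components = 8 and 1·y_solder + 3·y_components = 11.
This yields shadow prices y_solder = 2, y_components = 3.
Δz = y_components·Δb = 3 × (5) = 15, so new z* = 239 + 15 = 254.

254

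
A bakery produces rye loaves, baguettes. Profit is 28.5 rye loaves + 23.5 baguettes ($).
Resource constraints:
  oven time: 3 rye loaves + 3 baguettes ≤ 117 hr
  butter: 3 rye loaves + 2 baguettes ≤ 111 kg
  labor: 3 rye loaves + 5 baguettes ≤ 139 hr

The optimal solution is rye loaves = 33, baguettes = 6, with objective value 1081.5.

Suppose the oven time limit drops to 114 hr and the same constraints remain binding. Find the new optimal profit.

At the optimum: oven time uses 117 of 117 (binding); butter uses 111 of 111 (binding); labor uses 129 of 139 (slack = 10).
Since labor is not tight, its dual is 0.
From A_Bᵀ y = c: 3·y_oven time + 3·y_butter = 28.5; 3·y_oven time + 2·y_butter = 23.5.
Solving: y_oven time = 4.5, y_butter = 5.
Δz = y_oven time·Δb = 4.5 × (-3) = -13.5, so new z* = 1081.5 − 13.5 = 1068.

1068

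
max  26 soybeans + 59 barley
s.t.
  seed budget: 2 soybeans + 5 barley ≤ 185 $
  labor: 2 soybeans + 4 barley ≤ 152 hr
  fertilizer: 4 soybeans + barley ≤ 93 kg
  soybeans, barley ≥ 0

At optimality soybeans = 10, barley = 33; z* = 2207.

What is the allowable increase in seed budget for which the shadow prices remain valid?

5

Binding constraints: seed budget, labor. The basis is B = [[2,5],[2,4]] with det -2.
Per unit increase in seed budget, x* moves by d = (-2, 1).
The basis stays optimal until soybeans reaches 0; allowable increase = 5 $.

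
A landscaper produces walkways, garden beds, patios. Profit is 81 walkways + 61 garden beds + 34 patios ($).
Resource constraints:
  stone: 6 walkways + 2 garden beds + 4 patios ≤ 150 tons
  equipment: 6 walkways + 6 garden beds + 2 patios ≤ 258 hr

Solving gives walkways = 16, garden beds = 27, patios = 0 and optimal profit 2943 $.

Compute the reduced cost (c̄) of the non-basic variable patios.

Check each constraint at x*: stone 150/150 (tight); equipment 258/258 (tight).
From A_Bᵀ y = c: 6·y_stone + 6·y_equipment = 81; 2·y_stone + 6·y_equipment = 61.
This yields shadow prices y_stone = 5, y_equipment = 8.5.
Reduced cost of patios: c₃ − yᵀa₃ = 34 − (5·4 + 8.5·2) = 34 − 37 = -3.

-3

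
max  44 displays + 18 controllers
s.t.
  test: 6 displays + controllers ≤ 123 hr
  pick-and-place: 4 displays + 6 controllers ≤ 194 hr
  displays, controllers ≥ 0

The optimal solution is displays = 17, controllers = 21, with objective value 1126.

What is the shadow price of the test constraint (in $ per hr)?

Check each constraint at x*: test 123/123 (tight); pick-and-place 194/194 (tight).
The binding rows give the dual system: 6·y_test + 4·y_pick-and-place = 44 and 1·y_test + 6·y_pick-and-place = 18.
→ y_test = 6 and y_pick-and-place = 2.
Shadow price of test = 6.

6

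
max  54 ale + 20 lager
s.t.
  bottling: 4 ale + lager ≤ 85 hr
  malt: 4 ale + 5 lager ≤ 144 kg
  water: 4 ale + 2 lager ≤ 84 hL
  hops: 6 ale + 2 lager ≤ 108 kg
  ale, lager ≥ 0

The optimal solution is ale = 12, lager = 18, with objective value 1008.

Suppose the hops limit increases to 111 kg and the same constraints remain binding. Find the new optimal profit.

1029

Check each constraint at x*: bottling 66/85 (slack 19); malt 138/144 (slack 6); water 84/84 (tight); hops 108/108 (tight).
By complementary slackness, y = 0 for the non-binding constraints.
From A_Bᵀ y = c: 4·y_water + 6·y_hops = 54; 2·y_water + 2·y_hops = 20.
Solving: y_water = 3, y_hops = 7.
Δz = y_hops·Δb = 7 × (3) = 21, so new z* = 1008 + 21 = 1029.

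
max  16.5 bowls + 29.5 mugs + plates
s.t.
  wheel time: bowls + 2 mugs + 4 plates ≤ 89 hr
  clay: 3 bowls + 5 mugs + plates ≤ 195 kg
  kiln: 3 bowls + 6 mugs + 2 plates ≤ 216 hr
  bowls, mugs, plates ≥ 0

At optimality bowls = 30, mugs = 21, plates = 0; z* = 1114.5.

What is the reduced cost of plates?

Binding: clay and kiln. Non-binding: wheel time (17 unused).
Slack constraints have shadow price 0 (complementary slackness).
Dual feasibility on the basic columns requires 3·y_clay + 3·y_kiln = 16.5, 5·y_clay + 6·y_kiln = 29.5.
This yields shadow prices y_clay = 3.5, y_kiln = 2.
Reduced cost of plates: c₃ − yᵀa₃ = 1 − (3.5·1 + 2·2) = 1 − 7.5 = -6.5.

-6.5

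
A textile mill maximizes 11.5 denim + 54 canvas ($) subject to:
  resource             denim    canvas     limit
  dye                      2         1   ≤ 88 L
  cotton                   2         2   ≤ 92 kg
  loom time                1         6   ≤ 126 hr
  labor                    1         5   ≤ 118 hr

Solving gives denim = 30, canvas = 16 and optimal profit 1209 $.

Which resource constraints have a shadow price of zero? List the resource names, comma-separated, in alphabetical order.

dye: 76/88 (slack 12)
cotton: 92/92 (binding)
loom time: 126/126 (binding)
labor: 110/118 (slack 8)
By complementary slackness, a constraint with positive slack has shadow price 0 → dye, labor.

dye, labor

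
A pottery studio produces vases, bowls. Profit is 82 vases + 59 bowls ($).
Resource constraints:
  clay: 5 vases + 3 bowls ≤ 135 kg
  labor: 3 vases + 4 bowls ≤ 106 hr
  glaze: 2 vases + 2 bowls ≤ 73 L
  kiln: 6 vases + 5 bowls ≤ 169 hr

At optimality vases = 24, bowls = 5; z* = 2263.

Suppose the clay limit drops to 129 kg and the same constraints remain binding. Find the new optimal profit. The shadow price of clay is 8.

Δb = -6, so new z* = 2263 + (8)·(-6) = 2263 − 48 = 2215.

2215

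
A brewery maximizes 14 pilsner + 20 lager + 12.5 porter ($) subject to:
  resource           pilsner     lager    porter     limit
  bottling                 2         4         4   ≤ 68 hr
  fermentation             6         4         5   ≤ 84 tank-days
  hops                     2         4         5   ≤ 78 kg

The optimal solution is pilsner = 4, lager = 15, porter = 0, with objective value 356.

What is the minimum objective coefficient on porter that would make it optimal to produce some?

Check each constraint at x*: bottling 68/68 (tight); fermentation 84/84 (tight); hops 68/78 (slack 10).
Since hops is not tight, its dual is 0.
Dual feasibility on the basic columns requires 2·y_bottling + 6·y_fermentation = 14, 4·y_bottling + 4·y_fermentation = 20.
Solving: y_bottling = 4, y_fermentation = 1.
porter enters the basis when its profit ≥ yᵀa₃ = 4·4 + 1·5 = 21.

21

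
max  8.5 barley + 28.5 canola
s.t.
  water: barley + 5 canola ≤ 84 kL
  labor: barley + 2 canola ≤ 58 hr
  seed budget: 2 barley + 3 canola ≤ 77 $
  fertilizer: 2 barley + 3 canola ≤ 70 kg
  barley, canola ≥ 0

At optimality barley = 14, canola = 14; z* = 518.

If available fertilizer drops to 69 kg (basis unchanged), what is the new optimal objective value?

516

At the optimum: water uses 84 of 84 (binding); labor uses 42 of 58 (slack = 16); seed budget uses 70 of 77 (slack = 7); fertilizer uses 70 of 70 (binding).
By complementary slackness, y = 0 for the non-binding constraints.
Dual feasibility on the basic columns requires 1·y_water + 2·y_fertilizer = 8.5, 5·y_water + 3·y_fertilizer = 28.5.
→ y_water = 4.5 and y_fertilizer = 2.
Δz = y_fertilizer·Δb = 2 × (-1) = -2, so new z* = 518 − 2 = 516.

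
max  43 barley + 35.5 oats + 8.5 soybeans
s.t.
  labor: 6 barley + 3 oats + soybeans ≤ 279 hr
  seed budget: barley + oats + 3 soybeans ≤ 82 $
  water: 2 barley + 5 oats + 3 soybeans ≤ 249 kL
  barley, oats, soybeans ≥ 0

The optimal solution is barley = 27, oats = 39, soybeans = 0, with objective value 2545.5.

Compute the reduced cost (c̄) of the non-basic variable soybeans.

-8

At the optimum: labor uses 279 of 279 (binding); seed budget uses 66 of 82 (slack = 16); water uses 249 of 249 (binding).
Since seed budget is not tight, its dual is 0.
The binding rows give the dual system: 6·y_labor + 2·y_water = 43 and 3·y_labor + 5·y_water = 35.5.
This yields shadow prices y_labor = 6, y_water = 3.5.
Reduced cost of soybeans: c₃ − yᵀa₃ = 8.5 − (6·1 + 3.5·3) = 8.5 − 16.5 = -8.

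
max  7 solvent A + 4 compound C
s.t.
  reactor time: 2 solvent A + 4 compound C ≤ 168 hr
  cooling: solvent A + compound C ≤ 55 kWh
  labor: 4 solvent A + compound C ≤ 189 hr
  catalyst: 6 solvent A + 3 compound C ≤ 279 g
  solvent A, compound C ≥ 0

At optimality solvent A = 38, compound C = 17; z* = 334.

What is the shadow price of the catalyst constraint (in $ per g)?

1

Binding: cooling and catalyst. Non-binding: reactor time (24 unused), labor (20 unused).
Slack constraints have shadow price 0 (complementary slackness).
The binding rows give the dual system: 1·y_cooling + 6·y_catalyst = 7 and 1·y_cooling + 3·y_catalyst = 4.
This yields shadow prices y_cooling = 1, y_catalyst = 1.
Shadow price of catalyst = 1.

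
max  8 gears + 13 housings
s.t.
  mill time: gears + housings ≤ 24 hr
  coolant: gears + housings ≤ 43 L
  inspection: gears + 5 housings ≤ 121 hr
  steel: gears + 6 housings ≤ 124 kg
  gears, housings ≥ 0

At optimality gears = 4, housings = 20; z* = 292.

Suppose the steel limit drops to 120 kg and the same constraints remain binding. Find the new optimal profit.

Binding: mill time and steel. Non-binding: coolant (19 unused), inspection (17 unused).
Slack constraints have shadow price 0 (complementary slackness).
Dual feasibility on the basic columns requires 1·y_mill time + 1·y_steel = 8, 1·y_mill time + 6·y_steel = 13.
Solving: y_mill time = 7, y_steel = 1.
Δz = y_steel·Δb = 1 × (-4) = -4, so new z* = 292 − 4 = 288.

288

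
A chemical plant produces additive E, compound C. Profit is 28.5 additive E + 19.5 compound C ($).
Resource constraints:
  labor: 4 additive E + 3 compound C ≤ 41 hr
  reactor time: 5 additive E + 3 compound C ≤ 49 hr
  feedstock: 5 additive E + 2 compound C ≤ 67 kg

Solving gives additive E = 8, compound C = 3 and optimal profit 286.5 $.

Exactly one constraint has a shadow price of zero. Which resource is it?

labor: 41/41 (binding)
reactor time: 49/49 (binding)
feedstock: 46/67 (slack 21)
By complementary slackness, a constraint with positive slack has shadow price 0 → feedstock.

feedstock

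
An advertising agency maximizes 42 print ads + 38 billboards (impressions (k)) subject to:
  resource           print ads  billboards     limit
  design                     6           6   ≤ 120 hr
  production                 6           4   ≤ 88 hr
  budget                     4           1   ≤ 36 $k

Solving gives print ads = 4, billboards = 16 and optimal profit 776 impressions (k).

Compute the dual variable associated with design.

At the optimum: design uses 120 of 120 (binding); production uses 88 of 88 (binding); budget uses 32 of 36 (slack = 4).
By complementary slackness, y = 0 for the non-binding constraint.
The binding rows give the dual system: 6·y_design + 6·y_production = 42 and 6·y_design + 4·y_production = 38.
Solving: y_design = 5, y_production = 2.
Shadow price of design = 5.

5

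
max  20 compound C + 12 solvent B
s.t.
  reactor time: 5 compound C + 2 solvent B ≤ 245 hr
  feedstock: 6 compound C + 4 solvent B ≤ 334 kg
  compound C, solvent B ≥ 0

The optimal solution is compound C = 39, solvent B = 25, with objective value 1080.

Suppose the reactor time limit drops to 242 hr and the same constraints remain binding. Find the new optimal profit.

At the optimum: reactor time uses 245 of 245 (binding); feedstock uses 334 of 334 (binding).
From A_Bᵀ y = c: 5·y_reactor time + 6·y_feedstock = 20; 2·y_reactor time + 4·y_feedstock = 12.
Solving: y_reactor time = 1, y_feedstock = 2.5.
Δz = y_reactor time·Δb = 1 × (-3) = -3, so new z* = 1080 − 3 = 1077.

1077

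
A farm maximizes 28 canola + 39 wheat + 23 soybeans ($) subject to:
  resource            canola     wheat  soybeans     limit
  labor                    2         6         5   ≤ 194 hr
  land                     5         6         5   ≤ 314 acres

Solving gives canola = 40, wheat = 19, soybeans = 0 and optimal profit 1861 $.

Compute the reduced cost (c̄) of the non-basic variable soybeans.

Both labor and land are binding at x*.
The binding rows give the dual system: 2·y_labor + 5·y_land = 28 and 6·y_labor + 6·y_land = 39.
Solving: y_labor = 1.5, y_land = 5.
Reduced cost of soybeans: c₃ − yᵀa₃ = 23 − (1.5·5 + 5·5) = 23 − 32.5 = -9.5.

-9.5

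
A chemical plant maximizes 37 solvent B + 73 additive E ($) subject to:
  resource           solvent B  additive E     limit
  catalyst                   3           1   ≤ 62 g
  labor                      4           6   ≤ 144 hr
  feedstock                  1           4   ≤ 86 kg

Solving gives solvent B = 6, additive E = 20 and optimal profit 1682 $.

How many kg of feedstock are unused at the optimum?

feedstock used = 1·6 + 4·20 = 86; slack = 86 − 86 = 0.

0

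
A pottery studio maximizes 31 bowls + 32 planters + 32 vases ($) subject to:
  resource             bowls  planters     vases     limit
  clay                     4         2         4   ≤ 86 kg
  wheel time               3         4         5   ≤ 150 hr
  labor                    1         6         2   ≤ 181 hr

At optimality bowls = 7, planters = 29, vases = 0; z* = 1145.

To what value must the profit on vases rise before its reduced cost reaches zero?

Binding: clay and labor. Non-binding: wheel time (13 unused).
Slack constraints have shadow price 0 (complementary slackness).
From A_Bᵀ y = c: 4·y_clay + 1·y_labor = 31; 2·y_clay + 6·y_labor = 32.
Solving: y_clay = 7, y_labor = 3.
vases enters the basis when its profit ≥ yᵀa₃ = 7·4 + 3·2 = 34.

34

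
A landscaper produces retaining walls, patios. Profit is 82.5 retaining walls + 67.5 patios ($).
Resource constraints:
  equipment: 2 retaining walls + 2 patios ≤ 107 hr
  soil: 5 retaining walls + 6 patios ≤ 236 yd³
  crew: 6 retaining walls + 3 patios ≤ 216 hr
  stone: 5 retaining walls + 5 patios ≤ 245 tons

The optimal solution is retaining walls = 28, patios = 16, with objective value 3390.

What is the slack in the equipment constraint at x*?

equipment used = 2·28 + 2·16 = 88; slack = 107 − 88 = 19.

19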